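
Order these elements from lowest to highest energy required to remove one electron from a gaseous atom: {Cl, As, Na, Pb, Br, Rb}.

Na is in period 3, group 1; Cl is in period 3, group 17; As is in period 4, group 15; Br is in period 4, group 17; Rb is in period 5, group 1; Pb is in period 6, group 14.
IE₁ increases left→right with effective nuclear charge and decreases top→bottom as the valence shell moves farther out.
Here both period and group differ, so the two effects have to be weighed against each other.
Na > Rb: they share group 1; the group trend gives Na the larger value.
Pb > Na: the two effects oppose for this pair; the across-period effect wins (716 vs 496 kJ/mol).
As > Pb: both effects reinforce here, so As is clearly the higher of the two.
Br > As: both are in period 4; the period trend gives Br the larger value.
Cl > Br: Cl sits above Br in group 17, so the down-group effect alone puts Cl higher.
For reference (kJ/mol): Na 496, Cl 1251, As 947, Br 1140, Rb 403, Pb 716.
So from lowest to highest: Rb < Na < Pb < As < Br < Cl.

Rb < Na < Pb < As < Br < Cl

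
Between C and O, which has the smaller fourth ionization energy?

C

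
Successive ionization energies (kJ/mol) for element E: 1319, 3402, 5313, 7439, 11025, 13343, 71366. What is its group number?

Group 16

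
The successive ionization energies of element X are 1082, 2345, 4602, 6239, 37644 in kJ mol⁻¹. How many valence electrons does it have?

4

Look for the largest jump between consecutive ionization energies: IE5/IE4 ≈ 6.0, far larger than any earlier ratio.
That jump marks the point where a core electron is being removed. So the atom has 4 valence electrons.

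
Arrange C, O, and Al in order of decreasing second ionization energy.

O > C > Al

After 1 electron has been removed, what remains? C⁺ still has 3 valence electrons; O⁺ still has 5 valence electrons; Al⁺ still has 2 valence electrons.
All are still removing valence electrons, so compare the +1 ions as you would atoms: IE_2 generally rises across a period (higher Z_eff) and falls down a group (larger shell), subject to the usual subshell exceptions.
Valence configurations: C⁺ [He]2s²2p¹, O⁺ [He]2s²2p³, Al⁺ [Ne]3s².
Tabulated IE_2 (kJ/mol): C 2353, O 3388, Al 1817.
Putting it together, IE_2: Al < C < O.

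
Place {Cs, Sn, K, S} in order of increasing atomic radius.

S < Sn < K < Cs

S is in period 3, group 16; K is in period 4, group 1; Sn is in period 5, group 14; Cs is in period 6, group 1.
Across a period the added protons contract the valence shell; down a group each new principal shell makes the atom larger.
These span different periods and groups, so the two trends combine.
Sn > S: relative to S, both the across-period and down-group shifts push Sn's atomic radius up.
K > Sn: the two effects oppose for this pair; the across-period effect wins (196 vs 140 pm).
Cs > K: Cs sits below K in group 1, so the down-group effect alone puts Cs larger.
Tabulated atomic radius (pm): S 103, K 196, Sn 140, Cs 232.
So from smallest to largest: S < Sn < K < Cs.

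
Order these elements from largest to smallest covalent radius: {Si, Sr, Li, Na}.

Sr > Na > Li > Si

Li is in period 2, group 1; Na is in period 3, group 1; Si is in period 3, group 14; Sr is in period 5, group 2.
Atomic radius shrinks across a period as nuclear charge pulls the same shell inward, and grows down a group as new shells are added.
These span different periods and groups, so the two trends combine.
Li > Si: period and group pull opposite ways; the across-period shift dominates (133 vs 116 pm).
Na > Li: Na sits below Li in group 1, so the down-group effect alone puts Na larger.
Sr > Na: period and group pull opposite ways; the down-group shift dominates (185 vs 155 pm).
Approximate values (pm): Li 133, Na 155, Si 116, Sr 185.
So from largest to smallest: Sr > Na > Li > Si.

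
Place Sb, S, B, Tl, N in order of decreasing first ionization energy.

N > S > Sb > B > Tl

B is in period 2, group 13; N is in period 2, group 15; S is in period 3, group 16; Sb is in period 5, group 15; Tl is in period 6, group 13.
IE₁ increases left→right with effective nuclear charge and decreases top→bottom as the valence shell moves farther out.
These span different periods and groups, so the two trends combine.
B > Tl: B sits above Tl in group 13, so the down-group effect alone puts B higher.
Sb > B: the two effects oppose for this pair; the across-period effect wins (831 vs 801 kJ/mol).
S > Sb: both effects reinforce here, so S is clearly the higher of the two.
N > S: period and group pull opposite ways; the down-group shift dominates (1402 vs 1000 kJ/mol).
Tabulated first ionization energy (kJ/mol): B 801, N 1402, S 1000, Sb 831, Tl 589.
So from highest to lowest: N > S > Sb > B > Tl.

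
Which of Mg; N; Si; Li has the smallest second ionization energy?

Mg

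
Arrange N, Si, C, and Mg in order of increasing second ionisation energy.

After 1 electron has been removed, what remains? N⁺ still has 4 valence electrons; Si⁺ still has 3 valence electrons; C⁺ still has 3 valence electrons; Mg⁺ still has 1 valence electron.
All are still removing valence electrons, so compare the +1 ions as you would atoms: IE_2 generally rises across a period (higher Z_eff) and falls down a group (larger shell), subject to the usual subshell exceptions.
Valence configurations: N⁺ [He]2s²2p², Si⁺ [Ne]3s²3p¹, C⁺ [He]2s²2p¹, Mg⁺ [Ne]3s¹.
The numbers (kJ/mol): N 2856, Si 1577, C 2353, Mg 1451.
So the second ionization energies run Mg < Si < C < N.

Mg, Si, C, N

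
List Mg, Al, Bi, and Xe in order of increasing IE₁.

Al < Bi < Mg < Xe

Mg is in period 3, group 2; Al is in period 3, group 13; Xe is in period 5, group 18; Bi is in period 6, group 15.
Across a period the outer electron is held more tightly (higher IE₁); down a group it sits in a higher shell, more shielded, and comes off more easily.
These span different periods and groups, so the two trends combine.
Bi > Al: the two effects oppose for this pair; the across-period effect wins (703 vs 578 kJ/mol).
Mg > Bi: the two effects oppose for this pair; the down-group effect wins (738 vs 703 kJ/mol).
Xe > Mg: period and group pull opposite ways; the across-period shift dominates (1170 vs 738 kJ/mol).
Note the exception: Mg has a higher first ionization energy than Al, contrary to the simple trend — Al's single 3p electron is easier to remove than one from Mg's filled 3s².
Tabulated first ionization energy (kJ/mol): Mg 738, Al 578, Xe 1170, Bi 703.
So from lowest to highest: Al < Bi < Mg < Xe.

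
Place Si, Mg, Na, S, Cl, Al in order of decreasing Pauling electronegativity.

Cl > S > Si > Al > Mg > Na

EN rises left→right (higher Z_eff, smaller atoms) and falls top→bottom (larger, more shielded atoms).
All lie in period 3, so electronegativity increases left to right.
So from highest to lowest: Cl > S > Si > Al > Mg > Na.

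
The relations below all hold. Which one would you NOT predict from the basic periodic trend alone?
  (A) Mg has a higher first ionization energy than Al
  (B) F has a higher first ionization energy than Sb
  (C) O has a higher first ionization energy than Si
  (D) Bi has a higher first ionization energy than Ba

(A)

The general trend: first ionization energy increases across a period and decreases down a group.
(A) Mg (period 3, group 2) vs Al (period 3, group 13): the stated order contradicts the simple trend.
(B) F (period 2, group 17) vs Sb (period 5, group 15): the stated order agrees with the simple trend.
(C) O (period 2, group 16) vs Si (period 3, group 14): the stated order agrees with the simple trend.
(D) Bi (period 6, group 15) vs Ba (period 6, group 2): the stated order agrees with the simple trend.
The exception is (A): Al's single 3p electron is easier to remove than one from Mg's filled 3s².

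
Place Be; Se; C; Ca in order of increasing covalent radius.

Across a period the added protons contract the valence shell; down a group each new principal shell makes the atom larger.
These span different periods and groups, so the two trends combine.
Be > C: Be lies to the left of C in period 2, so the across-period effect alone puts Be larger.
Se > Be: the two effects oppose for this pair; the down-group effect wins (116 vs 102 pm).
Ca > Se: Ca lies to the left of Se in period 4, so the across-period effect alone puts Ca larger.
Approximate values (pm): Be 102, C 75, Ca 171, Se 116.
So from smallest to largest: C < Be < Se < Ca.

C < Be < Se < Ca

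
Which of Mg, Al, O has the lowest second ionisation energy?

Mg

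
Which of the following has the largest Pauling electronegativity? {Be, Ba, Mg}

Be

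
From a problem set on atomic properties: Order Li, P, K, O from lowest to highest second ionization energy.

P, K, O, Li

Consider each +1 ion: Li⁺ is the bare [He] core; P⁺ still has 4 valence electrons; K⁺ is the bare [Ar] core; O⁺ still has 5 valence electrons.
Usually core removal costs more than valence removal, but here the competition is close: a tightly held n=2 valence electron can cost more to remove than an n=3 core electron, so the actual values have to decide it.
Valence configurations: P⁺ [Ne]3s²3p², O⁺ [He]2s²2p³.
Approximate IE_2 values (kJ/mol): Li 7298, P 1907, K 3052, O 3388.
Hence IE_2: P < K < O < Li.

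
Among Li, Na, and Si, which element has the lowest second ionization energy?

After 1 electron has been removed, what remains? Li⁺ is the bare [He] core; Na⁺ is the bare [Ne] core; Si⁺ still has 3 valence electrons.
Core electrons are held far more tightly than valence electrons, so Na and Li top the IE_2 order.
Tabulated IE_2 (kJ/mol): Li 7298, Na 4562, Si 1577.
Overall IE_2 order: Si < Na < Li.

Si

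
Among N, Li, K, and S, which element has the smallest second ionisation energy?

The second ionization energy removes an electron from the +1 ion. For each element: N⁺ still has 4 valence electrons; Li⁺ is the bare [He] core; K⁺ is the bare [Ar] core; S⁺ still has 5 valence electrons.
Pulling an electron out of a noble-gas core costs far more than removing a remaining valence electron, so K and Li sit at the high end of IE_2.
Valence configurations: N⁺ [He]2s²2p², S⁺ [Ne]3s²3p³.
Approximate IE_2 values (kJ/mol): N 2856, Li 7298, K 3052, S 2252.
Putting it together, IE_2: S < N < K < Li.

S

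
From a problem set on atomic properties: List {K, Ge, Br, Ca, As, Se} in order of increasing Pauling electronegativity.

K is in period 4, group 1; Ca is in period 4, group 2; Ge is in period 4, group 14; As is in period 4, group 15; Se is in period 4, group 16; Br is in period 4, group 17.
Electronegativity increases across a period and decreases down a group, tracking effective nuclear charge and atomic size.
All lie in period 4, so electronegativity increases left to right.
So from lowest to highest: K < Ca < Ge < As < Se < Br.

K < Ca < Ge < As < Se < Br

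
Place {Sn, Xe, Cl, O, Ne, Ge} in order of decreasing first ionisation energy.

Ne > O > Cl > Xe > Ge > Sn

IE₁ increases left→right with effective nuclear charge and decreases top→bottom as the valence shell moves farther out.
Neither a single period nor a single group — weigh both effects.
Ge > Sn: Ge sits above Sn in group 14, so the down-group effect alone puts Ge higher.
Xe > Ge: the two effects oppose for this pair; the across-period effect wins (1170 vs 762 kJ/mol).
Cl > Xe: the two effects oppose for this pair; the down-group effect wins (1251 vs 1170 kJ/mol).
O > Cl: the two effects oppose for this pair; the down-group effect wins (1314 vs 1251 kJ/mol).
Ne > O: Ne lies to the right of O in period 2, so the across-period effect alone puts Ne higher.
Tabulated first ionization energy (kJ/mol): O 1314, Ne 2081, Cl 1251, Ge 762, Sn 709, Xe 1170.
So from highest to lowest: Ne > O > Cl > Xe > Ge > Sn.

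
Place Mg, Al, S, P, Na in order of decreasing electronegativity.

Na is in period 3, group 1; Mg is in period 3, group 2; Al is in period 3, group 13; P is in period 3, group 15; S is in period 3, group 16.
Atoms toward the upper right of the periodic table pull bonding electrons most strongly.
All lie in period 3, so electronegativity increases left to right.
So from highest to lowest: S > P > Al > Mg > Na.

S > P > Al > Mg > Na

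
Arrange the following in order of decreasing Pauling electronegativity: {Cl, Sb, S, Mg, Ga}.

Mg is in period 3, group 2; S is in period 3, group 16; Cl is in period 3, group 17; Ga is in period 4, group 13; Sb is in period 5, group 15.
Smaller atoms with higher effective nuclear charge are more electronegative.
These span different periods and groups, so the two trends combine.
Ga > Mg: the two effects oppose for this pair; the across-period effect wins (1.81 vs 1.31).
Sb > Ga: the two effects oppose for this pair; the across-period effect wins (2.05 vs 1.81).
S > Sb: relative to Sb, both the across-period and down-group shifts push S's electronegativity up.
Cl > S: both are in period 3; the period trend gives Cl the larger value.
For reference (Pauling): Mg 1.31, S 2.58, Cl 3.16, Ga 1.81, Sb 2.05.
So from highest to lowest: Cl > S > Sb > Ga > Mg.

Cl > S > Sb > Ga > Mg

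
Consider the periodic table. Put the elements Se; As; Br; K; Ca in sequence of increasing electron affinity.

Ca, K, As, Se, Br

K is in period 4, group 1; Ca is in period 4, group 2; As is in period 4, group 15; Se is in period 4, group 16; Br is in period 4, group 17.
Electron affinity generally becomes more exothermic across a period toward the halogens and less exothermic down a group.
All lie in period 4; the across-period trend (electron affinity increases left to right) applies, with the exception below.
Note the exception: K has a higher electron affinity than Ca, contrary to the simple trend — adding an electron to Ca (ns²) has to open a new, higher-energy np subshell, which is unfavourable.
For reference (kJ/mol): K 48, Ca 2, As 78, Se 195, Br 325.
So from lowest to highest: Ca < K < As < Se < Br.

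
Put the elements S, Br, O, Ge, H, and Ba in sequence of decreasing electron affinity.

EA tends to increase across a period and decrease down a group, though the pattern is less regular than for IE or radius.
Neither a single period nor a single group — weigh both effects.
H > Ba: period and group pull opposite ways; the down-group shift dominates (73 vs 14 kJ/mol).
Ge > H: period and group pull opposite ways; the across-period shift dominates (119 vs 73 kJ/mol).
O > Ge: relative to Ge, both the across-period and down-group shifts push O's electron affinity up.
S > O: this pair runs against the simple trend — see the exception note.
Br > S: the two effects oppose for this pair; the across-period effect wins (325 vs 200 kJ/mol).
Note the exception: S has a higher electron affinity than O, contrary to the simple trend — the compact 2p subshell of O repels the added electron more than S's larger 3p does.
Tabulated electron affinity (kJ/mol): H 73, O 141, S 200, Ge 119, Br 325, Ba 14.
So from highest to lowest: Br > S > O > Ge > H > Ba.

Br > S > O > Ge > H > Ba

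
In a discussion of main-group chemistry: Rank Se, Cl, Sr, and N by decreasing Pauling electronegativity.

Smaller atoms with higher effective nuclear charge are more electronegative.
Neither a single period nor a single group — weigh both effects.
Se > Sr: relative to Sr, both the across-period and down-group shifts push Se's electronegativity up.
N > Se: period and group pull opposite ways; the down-group shift dominates (3.04 vs 2.55).
Cl > N: the two effects oppose for this pair; the across-period effect wins (3.16 vs 3.04).
Approximate values (Pauling): N 3.04, Cl 3.16, Se 2.55, Sr 0.95.
So from highest to lowest: Cl > N > Se > Sr.

Cl > N > Se > Sr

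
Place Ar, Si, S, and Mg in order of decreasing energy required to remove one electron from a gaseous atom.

Mg is in period 3, group 2; Si is in period 3, group 14; S is in period 3, group 16; Ar is in period 3, group 18.
IE₁ increases left→right with effective nuclear charge and decreases top→bottom as the valence shell moves farther out.
All lie in period 3, so first ionization energy increases left to right.
So from highest to lowest: Ar > S > Si > Mg.

Ar > S > Si > Mg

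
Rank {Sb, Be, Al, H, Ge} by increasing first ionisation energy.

H is in period 1, group 1; Be is in period 2, group 2; Al is in period 3, group 13; Ge is in period 4, group 14; Sb is in period 5, group 15.
First ionization energy rises across a period (greater Z_eff holds electrons more tightly) and falls down a group (valence electrons are farther from the nucleus).
These sit on a diagonal, where the across-period and down-group effects partly cancel.
Ge > Al: period and group pull opposite ways; the across-period shift dominates (762 vs 578 kJ/mol).
Sb > Ge: period and group pull opposite ways; the across-period shift dominates (831 vs 762 kJ/mol).
Be > Sb: period and group pull opposite ways; the down-group shift dominates (900 vs 831 kJ/mol).
H > Be: period and group pull opposite ways; the down-group shift dominates (1312 vs 900 kJ/mol).
For reference (kJ/mol): H 1312, Be 900, Al 578, Ge 762, Sb 831.
So from lowest to highest: Al < Ge < Sb < Be < H.

Al, Ge, Sb, Be, H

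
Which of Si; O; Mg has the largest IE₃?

IE_3 is the cost of taking one more electron from the +2 cation: Si²⁺ still has 2 valence electrons; O²⁺ still has 4 valence electrons; Mg²⁺ is the bare [Ne] core.
Core electrons are held far more tightly than valence electrons, so Mg tops the IE_3 order.
Valence configurations: Si²⁺ [Ne]3s², O²⁺ [He]2s²2p².
The numbers (kJ/mol): Si 3232, O 5300, Mg 7733.
So the third ionization energies run Si < O < Mg.

Mg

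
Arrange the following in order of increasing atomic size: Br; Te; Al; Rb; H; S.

H is in period 1, group 1; Al is in period 3, group 13; S is in period 3, group 16; Br is in period 4, group 17; Rb is in period 5, group 1; Te is in period 5, group 16.
Moving right in a period, electrons are added to the same shell under a stronger nuclear pull, so atoms get smaller; moving down, a new shell is opened and atoms get larger.
These span different periods and groups, so the two trends combine.
S > H: the two effects oppose for this pair; the down-group effect wins (103 vs 32 pm).
Br > S: the two effects oppose for this pair; the down-group effect wins (114 vs 103 pm).
Al > Br: period and group pull opposite ways; the across-period shift dominates (126 vs 114 pm).
Te > Al: period and group pull opposite ways; the down-group shift dominates (136 vs 126 pm).
Rb > Te: both are in period 5; the period trend gives Rb the larger value.
For reference (pm): H 32, Al 126, S 103, Br 114, Rb 210, Te 136.
So from smallest to largest: H < S < Br < Al < Te < Rb.

H, S, Br, Al, Te, Rb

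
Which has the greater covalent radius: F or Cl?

Cl

Atomic radius shrinks across a period as nuclear charge pulls the same shell inward, and grows down a group as new shells are added.
All are in group 17, so atomic radius increases down the group.
So Cl has the greater covalent radius (Cl > F).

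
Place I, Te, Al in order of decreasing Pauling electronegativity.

Al is in period 3, group 13; Te is in period 5, group 16; I is in period 5, group 17.
Smaller atoms with higher effective nuclear charge are more electronegative.
These span different periods and groups, so the two trends combine.
Te > Al: the two effects oppose for this pair; the across-period effect wins (2.10 vs 1.61).
I > Te: both are in period 5; the period trend gives I the larger value.
Tabulated electronegativity (Pauling): Al 1.61, Te 2.10, I 2.66.
So from highest to lowest: I > Te > Al.

I > Te > Al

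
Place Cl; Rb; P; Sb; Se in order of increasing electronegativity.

P is in period 3, group 15; Cl is in period 3, group 17; Se is in period 4, group 16; Rb is in period 5, group 1; Sb is in period 5, group 15.
Smaller atoms with higher effective nuclear charge are more electronegative.
These span different periods and groups, so the two trends combine.
Sb > Rb: both are in period 5; the period trend gives Sb the larger value.
P > Sb: they share group 15; the group trend gives P the larger value.
Se > P: period and group pull opposite ways; the across-period shift dominates (2.55 vs 2.19).
Cl > Se: both effects reinforce here, so Cl is clearly the higher of the two.
Approximate values (Pauling): P 2.19, Cl 3.16, Se 2.55, Rb 0.82, Sb 2.05.
So from lowest to highest: Rb < Sb < P < Se < Cl.

Rb < Sb < P < Se < Cl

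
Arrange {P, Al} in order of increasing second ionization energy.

The second ionization energy removes an electron from the +1 ion. For each element: P⁺ still has 4 valence electrons; Al⁺ still has 2 valence electrons.
All are still removing valence electrons, so compare the +1 ions as you would atoms: IE_2 generally rises across a period (higher Z_eff) and falls down a group (larger shell), subject to the usual subshell exceptions.
Valence configurations: P⁺ [Ne]3s²3p², Al⁺ [Ne]3s².
Tabulated IE_2 (kJ/mol): P 1907, Al 1817.
Hence IE_2: Al < P.

Al < P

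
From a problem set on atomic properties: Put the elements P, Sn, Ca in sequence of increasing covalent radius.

P < Sn < Ca

P is in period 3, group 15; Ca is in period 4, group 2; Sn is in period 5, group 14.
Across a period the added protons contract the valence shell; down a group each new principal shell makes the atom larger.
These span different periods and groups, so the two trends combine.
Sn > P: both effects reinforce here, so Sn is clearly the larger of the two.
Ca > Sn: period and group pull opposite ways; the across-period shift dominates (171 vs 140 pm).
Tabulated atomic radius (pm): P 111, Ca 171, Sn 140.
So from smallest to largest: P < Sn < Ca.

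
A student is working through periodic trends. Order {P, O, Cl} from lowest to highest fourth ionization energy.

P, Cl, O

After 3 electrons have been removed, what remains? P³⁺ still has 2 valence electrons; O³⁺ still has 3 valence electrons; Cl³⁺ still has 4 valence electrons.
All are still removing valence electrons, so compare the +3 ions as you would atoms: IE_4 generally rises across a period (higher Z_eff) and falls down a group (larger shell), subject to the usual subshell exceptions.
Valence configurations: P³⁺ [Ne]3s², O³⁺ [He]2s²2p¹, Cl³⁺ [Ne]3s²3p².
Tabulated IE_4 (kJ/mol): P 4964, O 7469, Cl 5159.
Overall IE_4 order: P < Cl < O.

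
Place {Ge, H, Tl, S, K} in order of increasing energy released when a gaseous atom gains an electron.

Tl, K, H, Ge, S

H is in period 1, group 1; S is in period 3, group 16; K is in period 4, group 1; Ge is in period 4, group 14; Tl is in period 6, group 13.
Adding an electron releases more energy for atoms nearer the top right (short of the noble gases).
Neither a single period nor a single group — weigh both effects.
K > Tl: period and group pull opposite ways; the down-group shift dominates (48 vs 19 kJ/mol).
H > K: H sits above K in group 1, so the down-group effect alone puts H higher.
Ge > H: the two effects oppose for this pair; the across-period effect wins (119 vs 73 kJ/mol).
S > Ge: relative to Ge, both the across-period and down-group shifts push S's electron affinity up.
For reference (kJ/mol): H 73, S 200, K 48, Ge 119, Tl 19.
So from lowest to highest: Tl < K < H < Ge < S.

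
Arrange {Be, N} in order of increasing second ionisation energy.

After 1 electron has been removed, what remains? Be⁺ still has 1 valence electron; N⁺ still has 4 valence electrons.
All are still removing valence electrons, so compare the +1 ions as you would atoms: IE_2 generally rises across a period (higher Z_eff) and falls down a group (larger shell), subject to the usual subshell exceptions.
Valence configurations: Be⁺ [He]2s¹, N⁺ [He]2s²2p².
Tabulated IE_2 (kJ/mol): Be 1757, N 2856.
So the second ionization energies run Be < N.

Be, N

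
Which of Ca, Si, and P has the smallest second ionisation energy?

Ca

After 1 electron has been removed, what remains? Ca⁺ still has 1 valence electron; Si⁺ still has 3 valence electrons; P⁺ still has 4 valence electrons.
All are still removing valence electrons, so compare the +1 ions as you would atoms: IE_2 generally rises across a period (higher Z_eff) and falls down a group (larger shell), subject to the usual subshell exceptions.
Valence configurations: Ca⁺ [Ar]4s¹, Si⁺ [Ne]3s²3p¹, P⁺ [Ne]3s²3p².
Tabulated IE_2 (kJ/mol): Ca 1145, Si 1577, P 1907.
Hence IE_2: Ca < Si < P.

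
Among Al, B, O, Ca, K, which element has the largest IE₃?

O

Consider each +2 ion: Al²⁺ still has 1 valence electron; B²⁺ still has 1 valence electron; O²⁺ still has 4 valence electrons; Ca²⁺ is the bare [Ar] core; K²⁺ is already 1 electron into the core.
Usually core removal costs more than valence removal, but here the competition is close: a tightly held n=2 valence electron can cost more to remove than an n=3 core electron, so the actual values have to decide it.
Valence configurations: Al²⁺ [Ne]3s¹, B²⁺ [He]2s¹, O²⁺ [He]2s²2p².
Approximate IE_3 values (kJ/mol): Al 2745, B 3660, O 5300, Ca 4912, K 4420.
So the third ionization energies run Al < B < K < Ca < O.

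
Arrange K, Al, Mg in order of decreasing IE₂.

K > Al > Mg

After 1 electron has been removed, what remains? K⁺ is the bare [Ar] core; Al⁺ still has 2 valence electrons; Mg⁺ still has 1 valence electron.
Core electrons are held far more tightly than valence electrons, so K tops the IE_2 order.
Valence configurations: Al⁺ [Ne]3s², Mg⁺ [Ne]3s¹.
The numbers (kJ/mol): K 3052, Al 1817, Mg 1451.
Hence IE_2: Mg < Al < K.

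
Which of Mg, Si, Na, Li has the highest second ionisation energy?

Consider each +1 ion: Mg⁺ still has 1 valence electron; Si⁺ still has 3 valence electrons; Na⁺ is the bare [Ne] core; Li⁺ is the bare [He] core.
Pulling an electron out of a noble-gas core costs far more than removing a remaining valence electron, so Na and Li sit at the high end of IE_2.
Valence configurations: Mg⁺ [Ne]3s¹, Si⁺ [Ne]3s²3p¹.
Tabulated IE_2 (kJ/mol): Mg 1451, Si 1577, Na 4562, Li 7298.
Putting it together, IE_2: Mg < Si < Na < Li.

Li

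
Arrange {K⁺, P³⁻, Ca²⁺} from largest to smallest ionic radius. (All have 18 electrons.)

All of these have 18 electrons, so size is governed by nuclear charge alone: the more protons, the stronger the pull on the same electron cloud, and the smaller the ion.
Nuclear charges: Ca²⁺ (Z=20), K⁺ (Z=19), P³⁻ (Z=15).
Largest to smallest: P³⁻ > K⁺ > Ca²⁺.

P³⁻ > K⁺ > Ca²⁺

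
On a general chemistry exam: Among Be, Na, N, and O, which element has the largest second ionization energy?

The second ionization energy removes an electron from the +1 ion. For each element: Be⁺ still has 1 valence electron; Na⁺ is the bare [Ne] core; N⁺ still has 4 valence electrons; O⁺ still has 5 valence electrons.
Pulling an electron out of a noble-gas core costs far more than removing a remaining valence electron, so Na sits at the high end of IE_2.
Valence configurations: Be⁺ [He]2s¹, N⁺ [He]2s²2p², O⁺ [He]2s²2p³.
Tabulated IE_2 (kJ/mol): Be 1757, Na 4562, N 2856, O 3388.
Putting it together, IE_2: Be < N < O < Na.

Na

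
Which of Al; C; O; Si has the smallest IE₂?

Si

IE_2 is the cost of taking one more electron from the +1 cation: Al⁺ still has 2 valence electrons; C⁺ still has 3 valence electrons; O⁺ still has 5 valence electrons; Si⁺ still has 3 valence electrons.
All are still removing valence electrons, so compare the +1 ions as you would atoms: IE_2 generally rises across a period (higher Z_eff) and falls down a group (larger shell), subject to the usual subshell exceptions.
Valence configurations: Al⁺ [Ne]3s², C⁺ [He]2s²2p¹, O⁺ [He]2s²2p³, Si⁺ [Ne]3s²3p¹.
Si⁺ loses a lone 3p electron whereas Al⁺ must break into a filled 3s² pair, so IE_2(Al) > IE_2(Si) even though Si has the higher nuclear charge.
Tabulated IE_2 (kJ/mol): Al 1817, C 2353, O 3388, Si 1577.
Hence IE_2: Si < Al < C < O.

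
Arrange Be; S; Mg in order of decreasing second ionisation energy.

S > Be > Mg

After 1 electron has been removed, what remains? Be⁺ still has 1 valence electron; S⁺ still has 5 valence electrons; Mg⁺ still has 1 valence electron.
All are still removing valence electrons, so compare the +1 ions as you would atoms: IE_2 generally rises across a period (higher Z_eff) and falls down a group (larger shell), subject to the usual subshell exceptions.
Valence configurations: Be⁺ [He]2s¹, S⁺ [Ne]3s²3p³, Mg⁺ [Ne]3s¹.
Approximate IE_2 values (kJ/mol): Be 1757, S 2252, Mg 1451.
Hence IE_2: Mg < Be < S.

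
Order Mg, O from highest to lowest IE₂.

O > Mg

After 1 electron has been removed, what remains? Mg⁺ still has 1 valence electron; O⁺ still has 5 valence electrons.
All are still removing valence electrons, so compare the +1 ions as you would atoms: IE_2 generally rises across a period (higher Z_eff) and falls down a group (larger shell), subject to the usual subshell exceptions.
Valence configurations: Mg⁺ [Ne]3s¹, O⁺ [He]2s²2p³.
Tabulated IE_2 (kJ/mol): Mg 1451, O 3388.
Overall IE_2 order: Mg < O.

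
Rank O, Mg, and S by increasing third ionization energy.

The third ionization energy removes an electron from the +2 ion. For each element: O²⁺ still has 4 valence electrons; Mg²⁺ is the bare [Ne] core; S²⁺ still has 4 valence electrons.
Core electrons are held far more tightly than valence electrons, so Mg tops the IE_3 order.
Valence configurations: O²⁺ [He]2s²2p², S²⁺ [Ne]3s²3p².
Approximate IE_3 values (kJ/mol): O 5300, Mg 7733, S 3357.
Putting it together, IE_3: S < O < Mg.

S, O, Mg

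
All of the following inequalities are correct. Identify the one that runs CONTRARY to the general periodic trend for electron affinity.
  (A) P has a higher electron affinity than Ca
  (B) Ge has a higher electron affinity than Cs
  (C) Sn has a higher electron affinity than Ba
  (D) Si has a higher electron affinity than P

The general trend: electron affinity increases across a period and decreases down a group.
(A) P (period 3, group 15) vs Ca (period 4, group 2): the stated order agrees with the simple trend.
(B) Ge (period 4, group 14) vs Cs (period 6, group 1): the stated order agrees with the simple trend.
(C) Sn (period 5, group 14) vs Ba (period 6, group 2): the stated order agrees with the simple trend.
(D) Si (period 3, group 14) vs P (period 3, group 15): the stated order contradicts the simple trend.
The exception is (D): adding an electron to P's half-filled 3p³ is unfavourable, so Si (3p²) has the more exothermic EA.

(D)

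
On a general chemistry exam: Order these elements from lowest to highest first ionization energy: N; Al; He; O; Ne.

Removing the outermost electron gets harder across a period and easier down a group.
These span different periods and groups, so the two trends combine.
O > Al: relative to Al, both the across-period and down-group shifts push O's first ionization energy up.
N > O: this pair runs against the simple trend — see the exception note.
Ne > N: both are in period 2; the period trend gives Ne the larger value.
He > Ne: He sits above Ne in group 18, so the down-group effect alone puts He higher.
Note the exception: N has a higher first ionization energy than O, contrary to the simple trend — pairing an electron in O's 2p⁴ costs repulsion energy, so O ionizes more easily than half-filled N (2p³).
For reference (kJ/mol): He 2372, N 1402, O 1314, Ne 2081, Al 578.
So from lowest to highest: Al < O < N < Ne < He.

Al, O, N, Ne, He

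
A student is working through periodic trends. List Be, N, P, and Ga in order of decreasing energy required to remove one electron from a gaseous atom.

N > P > Be > Ga

First ionization energy rises across a period (greater Z_eff holds electrons more tightly) and falls down a group (valence electrons are farther from the nucleus).
Here both period and group differ, so the two effects have to be weighed against each other.
Be > Ga: period and group pull opposite ways; the down-group shift dominates (900 vs 579 kJ/mol).
P > Be: period and group pull opposite ways; the across-period shift dominates (1012 vs 900 kJ/mol).
N > P: they share group 15; the group trend gives N the larger value.
Tabulated first ionization energy (kJ/mol): Be 900, N 1402, P 1012, Ga 579.
So from highest to lowest: N > P > Be > Ga.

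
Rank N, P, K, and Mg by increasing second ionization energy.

After 1 electron has been removed, what remains? N⁺ still has 4 valence electrons; P⁺ still has 4 valence electrons; K⁺ is the bare [Ar] core; Mg⁺ still has 1 valence electron.
Core electrons are held far more tightly than valence electrons, so K tops the IE_2 order.
Valence configurations: N⁺ [He]2s²2p², P⁺ [Ne]3s²3p², Mg⁺ [Ne]3s¹.
Tabulated IE_2 (kJ/mol): N 2856, P 1907, K 3052, Mg 1451.
Putting it together, IE_2: Mg < P < N < K.

Mg < P < N < K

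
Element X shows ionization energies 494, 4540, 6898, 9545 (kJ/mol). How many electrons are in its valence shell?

Look for the largest jump between consecutive ionization energies: IE2/IE1 ≈ 9.2, far larger than any earlier ratio.
That jump marks the point where a core electron is being removed. So the atom has 1 valence electron.

1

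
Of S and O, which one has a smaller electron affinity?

O

Electron affinity generally becomes more exothermic across a period toward the halogens and less exothermic down a group.
All are in group 16; the group trend (electron affinity increases up the group) applies, with the exception below.
Note the exception: S has a higher electron affinity than O, contrary to the simple trend — the compact 2p subshell of O repels the added electron more than S's larger 3p does.
Tabulated electron affinity (kJ/mol): O 141, S 200.
So O has the smaller electron affinity (O < S).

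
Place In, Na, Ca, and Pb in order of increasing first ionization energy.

Na < In < Ca < Pb

Na is in period 3, group 1; Ca is in period 4, group 2; In is in period 5, group 13; Pb is in period 6, group 14.
IE₁ increases left→right with effective nuclear charge and decreases top→bottom as the valence shell moves farther out.
These sit on a diagonal, where the across-period and down-group effects partly cancel.
In > Na: period and group pull opposite ways; the across-period shift dominates (558 vs 496 kJ/mol).
Ca > In: the two effects oppose for this pair; the down-group effect wins (590 vs 558 kJ/mol).
Pb > Ca: the two effects oppose for this pair; the across-period effect wins (716 vs 590 kJ/mol).
Approximate values (kJ/mol): Na 496, Ca 590, In 558, Pb 716.
So from lowest to highest: Na < In < Ca < Pb.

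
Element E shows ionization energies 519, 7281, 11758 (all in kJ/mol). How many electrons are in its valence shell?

1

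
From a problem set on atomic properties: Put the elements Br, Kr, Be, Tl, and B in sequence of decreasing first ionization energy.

Kr, Br, Be, B, Tl

Be is in period 2, group 2; B is in period 2, group 13; Br is in period 4, group 17; Kr is in period 4, group 18; Tl is in period 6, group 13.
First ionization energy rises across a period (greater Z_eff holds electrons more tightly) and falls down a group (valence electrons are farther from the nucleus).
Neither a single period nor a single group — weigh both effects.
B > Tl: B sits above Tl in group 13, so the down-group effect alone puts B higher.
Be > B: this pair runs against the simple trend — see the exception note.
Br > Be: the two effects oppose for this pair; the across-period effect wins (1140 vs 900 kJ/mol).
Kr > Br: Kr lies to the right of Br in period 4, so the across-period effect alone puts Kr higher.
Note the exception: Be has a higher first ionization energy than B, contrary to the simple trend — removing B's lone 2p electron is easier than breaking Be's filled 2s².
Tabulated first ionization energy (kJ/mol): Be 900, B 801, Br 1140, Kr 1351, Tl 589.
So from highest to lowest: Kr > Br > Be > B > Tl.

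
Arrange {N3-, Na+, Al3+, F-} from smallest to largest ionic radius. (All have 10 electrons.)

Al3+, Na+, F-, N3-

All of these have 10 electrons, so size is governed by nuclear charge alone: the more protons, the stronger the pull on the same electron cloud, and the smaller the ion.
Nuclear charges: Al3+ (Z=13), Na+ (Z=11), F- (Z=9), N3- (Z=7).
Smallest to largest: Al3+ < Na+ < F- < N3-.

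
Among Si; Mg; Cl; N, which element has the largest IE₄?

Mg

The fourth ionization energy removes an electron from the +3 ion. For each element: Si³⁺ still has 1 valence electron; Mg³⁺ is already 1 electron into the core; Cl³⁺ still has 4 valence electrons; N³⁺ still has 2 valence electrons.
Core electrons are held far more tightly than valence electrons, so Mg tops the IE_4 order.
Valence configurations: Si³⁺ [Ne]3s¹, Cl³⁺ [Ne]3s²3p², N³⁺ [He]2s².
Tabulated IE_4 (kJ/mol): Si 4356, Mg 10543, Cl 5159, N 7475.
Putting it together, IE_4: Si < Cl < N < Mg.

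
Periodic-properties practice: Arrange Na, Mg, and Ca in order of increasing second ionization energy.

IE_2 is the cost of taking one more electron from the +1 cation: Na⁺ is the bare [Ne] core; Mg⁺ still has 1 valence electron; Ca⁺ still has 1 valence electron.
Breaking into a closed-shell core is much more expensive than removing a leftover valence electron — Na has the largest IE_2 here.
Valence configurations: Mg⁺ [Ne]3s¹, Ca⁺ [Ar]4s¹.
Tabulated IE_2 (kJ/mol): Na 4562, Mg 1451, Ca 1145.
Hence IE_2: Ca < Mg < Na.

Ca, Mg, Na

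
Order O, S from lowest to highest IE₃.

S, O

After 2 electrons have been removed, what remains? O²⁺ still has 4 valence electrons; S²⁺ still has 4 valence electrons.
All are still removing valence electrons, so compare the +2 ions as you would atoms: IE_3 generally rises across a period (higher Z_eff) and falls down a group (larger shell), subject to the usual subshell exceptions.
Valence configurations: O²⁺ [He]2s²2p², S²⁺ [Ne]3s²3p².
Approximate IE_3 values (kJ/mol): O 5300, S 3357.
Putting it together, IE_3: S < O.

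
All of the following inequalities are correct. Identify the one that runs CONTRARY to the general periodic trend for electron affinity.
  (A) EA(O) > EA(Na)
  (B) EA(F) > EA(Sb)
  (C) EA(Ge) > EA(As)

The general trend: electron affinity increases across a period and decreases down a group.
(A) O (period 2, group 16) vs Na (period 3, group 1): the stated order agrees with the simple trend.
(B) F (period 2, group 17) vs Sb (period 5, group 15): the stated order agrees with the simple trend.
(C) Ge (period 4, group 14) vs As (period 4, group 15): the stated order contradicts the simple trend.
The exception is (C): adding an electron to As's half-filled 4p³ is unfavourable, so Ge (4p²) has the more exothermic EA.

(C)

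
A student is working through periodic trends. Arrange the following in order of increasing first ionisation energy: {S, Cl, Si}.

Si, S, Cl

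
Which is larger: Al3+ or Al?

Forming Al3+ removes 3 electrons from Al. Fewer electrons for the same nuclear charge means less shielding and a higher Z_eff on the remaining electrons, and for main-group metals the entire outer shell is lost.
A cation is smaller than its parent atom: Al3+ < Al.

Al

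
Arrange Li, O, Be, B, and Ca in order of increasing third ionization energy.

IE_3 is the cost of taking one more electron from the +2 cation: Li²⁺ is already 1 electron into the core; O²⁺ still has 4 valence electrons; Be²⁺ is the bare [He] core; B²⁺ still has 1 valence electron; Ca²⁺ is the bare [Ar] core.
Usually core removal costs more than valence removal, but here the competition is close: a tightly held n=2 valence electron can cost more to remove than an n=3 core electron, so the actual values have to decide it.
Valence configurations: O²⁺ [He]2s²2p², B²⁺ [He]2s¹.
Tabulated IE_3 (kJ/mol): Li 11815, O 5300, Be 14849, B 3660, Ca 4912.
Hence IE_3: B < Ca < O < Li < Be.

B < Ca < O < Li < Be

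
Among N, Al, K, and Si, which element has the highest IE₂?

K

After 1 electron has been removed, what remains? N⁺ still has 4 valence electrons; Al⁺ still has 2 valence electrons; K⁺ is the bare [Ar] core; Si⁺ still has 3 valence electrons.
Pulling an electron out of a noble-gas core costs far more than removing a remaining valence electron, so K sits at the high end of IE_2.
Valence configurations: N⁺ [He]2s²2p², Al⁺ [Ne]3s², Si⁺ [Ne]3s²3p¹.
Si⁺ loses a lone 3p electron whereas Al⁺ must break into a filled 3s² pair, so IE_2(Al) > IE_2(Si) even though Si has the higher nuclear charge.
Tabulated IE_2 (kJ/mol): N 2856, Al 1817, K 3052, Si 1577.
Hence IE_2: Si < Al < N < K.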